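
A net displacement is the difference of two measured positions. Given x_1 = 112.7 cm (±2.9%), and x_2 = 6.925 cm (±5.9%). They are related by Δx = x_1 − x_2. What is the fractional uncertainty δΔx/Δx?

Absolute uncertainties add in quadrature for a linear combination:
  (δx_1)² = 10.7;  (δx_2)² = 0.167
δΔx = √(10.8) = 3.29 cm
Δx = 105.8 cm, so δΔx/Δx = 3.29/105.8 = 0.0311.

0.0311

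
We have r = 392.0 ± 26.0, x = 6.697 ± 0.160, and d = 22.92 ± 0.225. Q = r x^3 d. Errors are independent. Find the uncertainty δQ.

2.65e+05

Products/powers → add relative errors in quadrature, weighted by exponent:
  (1·δr/r)² = (1×0.0663)² = 0.00440;  (3·δx/x)² = (3×0.0239)² = 0.00514;  (1·δd/d)² = (1×0.00982)² = 9.64e-05
δQ/Q = √(0.00963) = 0.0981
Q = 2.699e+06, so δQ = 0.0981 × 2.699e+06 = 2.65e+05.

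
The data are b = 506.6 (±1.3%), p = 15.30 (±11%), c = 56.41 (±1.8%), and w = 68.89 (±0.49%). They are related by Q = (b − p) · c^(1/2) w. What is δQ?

Let u = b − p = 491.3. δu = √(δb² + δp²) = √(43.4 + 2.83) = 6.80, so δu/u = 0.0138.
Q is then a monomial in u, c, w:
δQ/Q = √((δu/u)² + (½·δc/c)² + (1·δw/w)²) = √(0.000191 + 8.1e-05 + 2.4e-05) = 0.0172
Q = 254200, so δQ = 0.0172 × 254200 = 4380.

4380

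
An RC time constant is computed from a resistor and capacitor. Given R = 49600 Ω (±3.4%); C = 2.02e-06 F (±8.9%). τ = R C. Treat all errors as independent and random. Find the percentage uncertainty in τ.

9.53%

Each factor contributes (exponent × relative error)² to (δτ/τ)²:
  (1·δR/R)² = (1×0.0340)² = 0.00116;  (1·δC/C)² = (1×0.0890)² = 0.00792
δτ/τ = √(0.00908) = 0.0953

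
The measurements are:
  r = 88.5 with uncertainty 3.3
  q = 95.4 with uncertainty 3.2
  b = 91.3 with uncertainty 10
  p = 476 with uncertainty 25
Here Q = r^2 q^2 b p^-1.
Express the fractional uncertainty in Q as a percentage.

15.8%

Q is a product of powers, so relative uncertainties combine in quadrature:
  (2·δr/r)² = (2×0.0373)² = 0.00556;  (2·δq/q)² = (2×0.0335)² = 0.00450;  (1·δb/b)² = (1×0.110)² = 0.0120;  (-1·δp/p)² = (-1×0.0525)² = 0.00276
δQ/Q = √(0.0248) = 0.158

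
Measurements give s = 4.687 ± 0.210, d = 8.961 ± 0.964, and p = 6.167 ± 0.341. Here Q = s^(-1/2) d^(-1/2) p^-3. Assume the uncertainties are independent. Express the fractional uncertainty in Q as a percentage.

17.6%

Relative error in a monomial: (δQ/Q)² = Σ (nᵢ · δxᵢ/xᵢ)².
  (−½·δs/s)² = (-0.5×0.0448)² = 0.000502;  (−½·δd/d)² = (-0.5×0.108)² = 0.00289;  (-3·δp/p)² = (-3×0.0553)² = 0.0275
δQ/Q = √(0.0309) = 0.176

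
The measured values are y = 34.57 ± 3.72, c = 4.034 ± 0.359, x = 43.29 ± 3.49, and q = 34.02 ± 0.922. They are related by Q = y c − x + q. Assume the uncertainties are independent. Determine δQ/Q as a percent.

Let p = y·c = 139.5. δp/p = √((1·δy/y)² + (1·δc/c)²) = √(0.0116 + 0.00792) = 0.140, so δp = 19.5.
Q = p − x + q: δQ = √(δp² + δx² + δq²) = √(379 + 12.2 + 0.850) = 19.8
Q = 130.2, so δQ/Q = 19.8/130.2 = 0.152.

15.2%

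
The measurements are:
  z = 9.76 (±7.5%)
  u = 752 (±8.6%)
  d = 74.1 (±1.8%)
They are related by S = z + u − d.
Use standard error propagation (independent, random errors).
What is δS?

Each term contributes (cᵢ δxᵢ)² to (δS)²:
  (δz)² = 0.536;  (δu)² = 4180;  (δd)² = 1.78
δS = √(4180) = 64.7

64.7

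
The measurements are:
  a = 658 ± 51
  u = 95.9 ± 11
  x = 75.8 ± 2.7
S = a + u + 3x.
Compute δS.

52.8

Each term contributes (cᵢ δxᵢ)² to (δS)²:
  (δa)² = 2600;  (δu)² = 121;  (3·δx)² = 65.6
δS = √(2790) = 52.8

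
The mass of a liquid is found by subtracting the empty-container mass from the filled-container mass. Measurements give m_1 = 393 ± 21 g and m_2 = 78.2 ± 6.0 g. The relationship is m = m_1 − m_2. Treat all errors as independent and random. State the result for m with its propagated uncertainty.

315 ± 21.8 g

Each term contributes (cᵢ δxᵢ)² to (δm)²:
  (δm_1)² = 441;  (δm_2)² = 36.0
δm = √(477) = 21.8 g
m = 315 g.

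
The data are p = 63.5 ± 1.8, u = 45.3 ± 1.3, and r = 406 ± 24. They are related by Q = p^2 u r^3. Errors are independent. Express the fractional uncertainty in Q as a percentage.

Each factor contributes (exponent × relative error)² to (δQ/Q)²:
  (2·δp/p)² = (2×0.0283)² = 0.00321;  (1·δu/u)² = (1×0.0287)² = 0.000824;  (3·δr/r)² = (3×0.0591)² = 0.0314
δQ/Q = √(0.0355) = 0.188

18.8%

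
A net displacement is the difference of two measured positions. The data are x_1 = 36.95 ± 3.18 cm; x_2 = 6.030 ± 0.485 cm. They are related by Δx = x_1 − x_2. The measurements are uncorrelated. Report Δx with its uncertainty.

30.92 ± 3.22 cm

For a sum/difference, combine absolute errors in quadrature:
  (δx_1)² = 10.1;  (δx_2)² = 0.235
δΔx = √(10.3) = 3.22 cm
Δx = 30.92 cm.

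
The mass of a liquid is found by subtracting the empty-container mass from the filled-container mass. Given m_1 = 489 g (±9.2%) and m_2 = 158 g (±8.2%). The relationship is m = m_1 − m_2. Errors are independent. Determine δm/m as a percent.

Absolute uncertainties add in quadrature for a linear combination:
  (δm_1)² = 2020;  (δm_2)² = 168
δm = √(2190) = 46.8 g
m = 331 g, so δm/m = 46.8/331 = 0.141.

14.1%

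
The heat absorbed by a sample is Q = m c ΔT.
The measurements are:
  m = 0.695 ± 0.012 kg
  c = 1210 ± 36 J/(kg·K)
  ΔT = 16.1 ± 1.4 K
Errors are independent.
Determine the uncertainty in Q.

For a monomial Q ∝ m, c, ΔT, fractional errors add in quadrature:
  (1·δm/m)² = (1×0.0173)² = 0.000298;  (1·δc/c)² = (1×0.0298)² = 0.000885;  (1·δΔT/ΔT)² = (1×0.0870)² = 0.00756
δQ/Q = √(0.00874) = 0.0935
Q = 13500 J, so δQ = 0.0935 × 13500 = 1270 J.

1270 J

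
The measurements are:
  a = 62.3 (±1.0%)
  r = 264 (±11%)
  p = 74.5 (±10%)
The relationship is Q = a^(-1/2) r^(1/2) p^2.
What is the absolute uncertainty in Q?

Each factor contributes (exponent × relative error)² to (δQ/Q)²:
  (−½·δa/a)² = (-0.5×0.0100)² = 2.5e-05;  (½·δr/r)² = (0.5×0.110)² = 0.00302;  (2·δp/p)² = (2×0.100)² = 0.0400
δQ/Q = √(0.0431) = 0.207
Q = 11400, so δQ = 0.207 × 11400 = 2370.

2370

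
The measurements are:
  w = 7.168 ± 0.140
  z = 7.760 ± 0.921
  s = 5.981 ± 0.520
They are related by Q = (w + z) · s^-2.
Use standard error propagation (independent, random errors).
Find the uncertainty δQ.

Let u = w + z = 14.93. δu = √(δw² + δz²) = √(0.0196 + 0.848) = 0.932, so δu/u = 0.0624.
Q is then a monomial in u, s:
δQ/Q = √((δu/u)² + (-2·δs/s)²) = √(0.00389 + 0.0302) = 0.185
Q = 0.4173, so δQ = 0.185 × 0.4173 = 0.0771.

0.0771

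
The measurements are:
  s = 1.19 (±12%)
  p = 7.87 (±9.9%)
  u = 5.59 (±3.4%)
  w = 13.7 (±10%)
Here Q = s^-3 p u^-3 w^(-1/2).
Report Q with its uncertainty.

0.00722 ± 0.00282

For a monomial Q ∝ s^-3, p, u^-3, w^(-1/2), fractional errors add in quadrature:
  (-3·δs/s)² = (-3×0.120)² = 0.130;  (1·δp/p)² = (1×0.0990)² = 0.00980;  (-3·δu/u)² = (-3×0.0340)² = 0.0104;  (−½·δw/w)² = (-0.5×0.100)² = 0.00250
δQ/Q = √(0.152) = 0.390
Q = 0.00722, so δQ = 0.390 × 0.00722 = 0.00282.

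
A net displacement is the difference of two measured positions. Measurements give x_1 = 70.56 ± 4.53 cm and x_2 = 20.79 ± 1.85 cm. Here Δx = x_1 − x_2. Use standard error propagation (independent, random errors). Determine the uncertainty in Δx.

4.89 cm

Absolute uncertainties add in quadrature for a linear combination:
  (δx_1)² = 20.5;  (δx_2)² = 3.42
δΔx = √(23.9) = 4.89 cm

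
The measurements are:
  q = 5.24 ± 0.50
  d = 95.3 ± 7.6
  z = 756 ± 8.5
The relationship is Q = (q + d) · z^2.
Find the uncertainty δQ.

4.54e+06

Let u = q + d = 101. δu = √(δq² + δd²) = √(0.250 + 57.8) = 7.62, so δu/u = 0.0758.
Q is then a monomial in u, z:
δQ/Q = √((δu/u)² + (2·δz/z)²) = √(0.00574 + 0.000506) = 0.0790
Q = 5.75e+07, so δQ = 0.0790 × 5.75e+07 = 4.54e+06.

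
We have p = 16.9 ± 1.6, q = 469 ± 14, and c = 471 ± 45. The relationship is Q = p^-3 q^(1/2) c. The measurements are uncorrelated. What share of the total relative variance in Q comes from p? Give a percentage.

(δQ/Q)² = (-3·δp/p)² + (½·δq/q)² + (1·δc/c)²
  p term: (-3×0.0947)² = 0.0807
  q term: (0.5×0.0299)² = 0.000223
  c term: (1×0.0955)² = 0.00913
Total = 0.0900. Share from p = 0.0807/0.0900 = 0.896.

89.6%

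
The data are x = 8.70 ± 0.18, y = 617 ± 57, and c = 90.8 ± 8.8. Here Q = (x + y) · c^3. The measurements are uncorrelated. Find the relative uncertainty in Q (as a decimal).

Let u = x + y = 626. δu = √(δx² + δy²) = √(0.0324 + 3250) = 57.0, so δu/u = 0.0911.
Q is then a monomial in u, c:
δQ/Q = √((δu/u)² + (3·δc/c)²) = √(0.00830 + 0.0845) = 0.305

0.305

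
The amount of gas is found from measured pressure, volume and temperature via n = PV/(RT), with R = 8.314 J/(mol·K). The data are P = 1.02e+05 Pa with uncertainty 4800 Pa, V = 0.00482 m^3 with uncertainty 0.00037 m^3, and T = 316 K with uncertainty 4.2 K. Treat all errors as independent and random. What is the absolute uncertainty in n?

0.0170 mol

For a monomial n ∝ P, V, T^-1, fractional errors add in quadrature:
  (1·δP/P)² = (1×0.0471)² = 0.00221;  (1·δV/V)² = (1×0.0768)² = 0.00589;  (-1·δT/T)² = (-1×0.0133)² = 0.000177
δn/n = √(0.00828) = 0.0910
n = 0.187 mol, so δn = 0.0910 × 0.187 = 0.0170 mol.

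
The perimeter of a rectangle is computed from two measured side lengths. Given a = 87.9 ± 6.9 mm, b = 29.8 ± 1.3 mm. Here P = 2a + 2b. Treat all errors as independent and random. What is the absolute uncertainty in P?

14.0 mm

Absolute uncertainties add in quadrature for a linear combination:
  (2·δa)² = 190;  (2·δb)² = 6.76
δP = √(197) = 14.0 mm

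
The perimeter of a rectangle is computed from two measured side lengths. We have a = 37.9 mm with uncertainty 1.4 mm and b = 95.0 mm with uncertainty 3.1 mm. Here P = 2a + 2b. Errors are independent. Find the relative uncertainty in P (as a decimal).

Absolute uncertainties add in quadrature for a linear combination:
  (2·δa)² = 7.84;  (2·δb)² = 38.4
δP = √(46.3) = 6.80 mm
P = 266 mm, so δP/P = 6.80/266 = 0.0256.

0.0256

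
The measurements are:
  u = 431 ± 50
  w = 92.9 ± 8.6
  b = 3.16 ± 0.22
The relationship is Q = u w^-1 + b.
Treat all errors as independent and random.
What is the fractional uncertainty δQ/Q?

0.0927

Let p = u·w^-1 = 4.64. δp/p = √((1·δu/u)² + (-1·δw/w)²) = √(0.0135 + 0.00857) = 0.148, so δp = 0.689.
Q = p + b: δQ = √(δp² + δb²) = √(0.474 + 0.0484) = 0.723
Q = 7.80, so δQ/Q = 0.723/7.80 = 0.0927.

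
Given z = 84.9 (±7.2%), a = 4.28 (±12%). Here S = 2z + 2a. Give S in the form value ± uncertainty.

178 ± 12.3

Each term contributes (cᵢ δxᵢ)² to (δS)²:
  (2·δz)² = 149;  (2·δa)² = 1.06
δS = √(151) = 12.3
S = 178.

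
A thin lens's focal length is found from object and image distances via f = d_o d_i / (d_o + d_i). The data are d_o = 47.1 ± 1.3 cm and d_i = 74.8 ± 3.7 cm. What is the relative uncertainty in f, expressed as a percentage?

∂f/∂d_o = (d_i/(d_o+d_i))² = 0.377;  ∂f/∂d_i = (d_o/(d_o+d_i))² = 0.149
δf = √((∂f/∂d_o · δd_o)² + (∂f/∂d_i · δd_i)²) = √(0.240 + 0.305) = 0.738 cm
f = 28.9 cm, so δf/f = 0.738/28.9 = 0.0255.

2.55%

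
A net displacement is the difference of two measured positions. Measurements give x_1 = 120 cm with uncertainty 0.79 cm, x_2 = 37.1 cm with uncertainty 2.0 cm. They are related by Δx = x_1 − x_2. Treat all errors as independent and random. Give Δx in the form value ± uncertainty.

Δx is a linear combination, so absolute uncertainties add in quadrature:
  (δx_1)² = 0.624;  (δx_2)² = 4.00
δΔx = √(4.62) = 2.15 cm
Δx = 82.9 cm.

82.9 ± 2.15 cm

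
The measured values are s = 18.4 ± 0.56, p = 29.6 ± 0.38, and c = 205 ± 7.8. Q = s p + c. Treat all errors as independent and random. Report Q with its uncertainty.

Let w = s·p = 545. δw/w = √((1·δs/s)² + (1·δp/p)²) = √(0.000926 + 0.000165) = 0.0330, so δw = 18.0.
Q = w + c: δQ = √(δw² + δc²) = √(324 + 60.8) = 19.6
Q = 750.

750 ± 19.6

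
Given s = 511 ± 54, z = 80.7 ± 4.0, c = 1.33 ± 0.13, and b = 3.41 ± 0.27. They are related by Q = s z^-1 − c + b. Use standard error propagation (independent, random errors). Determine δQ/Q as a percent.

9.48%

Let p = s·z^-1 = 6.33. δp/p = √((1·δs/s)² + (-1·δz/z)²) = √(0.0112 + 0.00246) = 0.117, so δp = 0.739.
Q = p − c + b: δQ = √(δp² + δc² + δb²) = √(0.546 + 0.0169 + 0.0729) = 0.798
Q = 8.41, so δQ/Q = 0.798/8.41 = 0.0948.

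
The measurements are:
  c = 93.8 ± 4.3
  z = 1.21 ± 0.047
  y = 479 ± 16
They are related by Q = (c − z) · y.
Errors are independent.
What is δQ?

2540

Let u = c − z = 92.6. δu = √(δc² + δz²) = √(18.5 + 0.00221) = 4.30, so δu/u = 0.0464.
Q is then a monomial in u, y:
δQ/Q = √((δu/u)² + (1·δy/y)²) = √(0.00216 + 0.00112) = 0.0572
Q = 44400, so δQ = 0.0572 × 44400 = 2540.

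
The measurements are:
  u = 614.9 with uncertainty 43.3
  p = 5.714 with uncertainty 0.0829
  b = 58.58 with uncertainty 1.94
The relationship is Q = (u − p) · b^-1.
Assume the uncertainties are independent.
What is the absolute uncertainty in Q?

0.815

Let w = u − p = 609.2. δw = √(δu² + δp²) = √(1870 + 0.00687) = 43.3, so δw/w = 0.0711.
Q is then a monomial in w, b:
δQ/Q = √((δw/w)² + (-1·δb/b)²) = √(0.00505 + 0.00110) = 0.0784
Q = 10.40, so δQ = 0.0784 × 10.40 = 0.815.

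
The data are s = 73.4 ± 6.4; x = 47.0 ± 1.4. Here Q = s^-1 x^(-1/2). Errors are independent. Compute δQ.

0.000176

Q is a product of powers, so relative uncertainties combine in quadrature:
  (-1·δs/s)² = (-1×0.0872)² = 0.00760;  (−½·δx/x)² = (-0.5×0.0298)² = 0.000222
δQ/Q = √(0.00782) = 0.0885
Q = 0.00199, so δQ = 0.0885 × 0.00199 = 0.000176.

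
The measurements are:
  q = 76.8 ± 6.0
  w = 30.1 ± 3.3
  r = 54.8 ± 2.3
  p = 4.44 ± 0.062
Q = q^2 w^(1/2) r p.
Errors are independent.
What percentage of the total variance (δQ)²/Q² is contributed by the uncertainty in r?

(δQ/Q)² = (2·δq/q)² + (½·δw/w)² + (1·δr/r)² + (1·δp/p)²
  q term: (2×0.0781)² = 0.0244
  w term: (0.5×0.110)² = 0.00300
  r term: (1×0.0420)² = 0.00176
  p term: (1×0.0140)² = 0.000195
Total = 0.0294. Share from r = 0.00176/0.0294 = 0.0600.

6.00%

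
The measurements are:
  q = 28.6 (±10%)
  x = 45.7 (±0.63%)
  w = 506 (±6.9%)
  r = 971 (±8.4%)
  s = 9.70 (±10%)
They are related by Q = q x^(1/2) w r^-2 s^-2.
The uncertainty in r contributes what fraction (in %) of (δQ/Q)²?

34.0%

(δQ/Q)² = (1·δq/q)² + (½·δx/x)² + (1·δw/w)² + (-2·δr/r)² + (-2·δs/s)²
  q term: (1×0.100)² = 0.0100
  x term: (0.5×0.00630)² = 9.92e-06
  w term: (1×0.0690)² = 0.00476
  r term: (-2×0.0840)² = 0.0282
  s term: (-2×0.100)² = 0.0400
Total = 0.0830. Share from r = 0.0282/0.0830 = 0.340.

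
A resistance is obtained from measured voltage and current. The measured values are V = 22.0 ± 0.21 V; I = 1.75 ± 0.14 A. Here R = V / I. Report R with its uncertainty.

12.6 ± 1.01 Ω

Relative error in a monomial: (δR/R)² = Σ (nᵢ · δxᵢ/xᵢ)².
  (1·δV/V)² = (1×0.00955)² = 9.11e-05;  (-1·δI/I)² = (-1×0.0800)² = 0.00640
δR/R = √(0.00649) = 0.0806
R = 12.6 Ω, so δR = 0.0806 × 12.6 = 1.01 Ω.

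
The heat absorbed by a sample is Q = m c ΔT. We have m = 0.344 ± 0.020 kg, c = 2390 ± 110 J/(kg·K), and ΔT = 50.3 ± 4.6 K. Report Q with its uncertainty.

For a monomial Q ∝ m, c, ΔT, fractional errors add in quadrature:
  (1·δm/m)² = (1×0.0581)² = 0.00338;  (1·δc/c)² = (1×0.0460)² = 0.00212;  (1·δΔT/ΔT)² = (1×0.0915)² = 0.00836
δQ/Q = √(0.0139) = 0.118
Q = 41400 J, so δQ = 0.118 × 41400 = 4870 J.

41400 ± 4870 J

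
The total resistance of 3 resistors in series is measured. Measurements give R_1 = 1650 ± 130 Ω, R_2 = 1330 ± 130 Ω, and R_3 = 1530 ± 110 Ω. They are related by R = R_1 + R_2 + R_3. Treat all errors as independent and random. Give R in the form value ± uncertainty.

Each term contributes (cᵢ δxᵢ)² to (δR)²:
  (δR_1)² = 16900;  (δR_2)² = 16900;  (δR_3)² = 12100
δR = √(45900) = 214 Ω
R = 4510 Ω.

4510 ± 214 Ω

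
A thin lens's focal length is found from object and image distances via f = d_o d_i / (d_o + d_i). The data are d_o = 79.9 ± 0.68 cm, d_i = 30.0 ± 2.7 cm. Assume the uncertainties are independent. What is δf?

∂f/∂d_o = (d_i/(d_o+d_i))² = 0.0745;  ∂f/∂d_i = (d_o/(d_o+d_i))² = 0.529
δf = √((∂f/∂d_o · δd_o)² + (∂f/∂d_i · δd_i)²) = √(0.00257 + 2.04) = 1.43 cm

1.43 cm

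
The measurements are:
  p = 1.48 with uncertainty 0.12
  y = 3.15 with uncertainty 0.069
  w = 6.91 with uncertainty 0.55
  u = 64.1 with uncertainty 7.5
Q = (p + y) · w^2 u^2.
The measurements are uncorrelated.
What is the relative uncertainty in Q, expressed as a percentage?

Let h = p + y = 4.63. δh = √(δp² + δy²) = √(0.0144 + 0.00476) = 0.138, so δh/h = 0.0299.
Q is then a monomial in h, w, u:
δQ/Q = √((δh/h)² + (2·δw/w)² + (2·δu/u)²) = √(0.000894 + 0.0253 + 0.0548) = 0.285

28.5%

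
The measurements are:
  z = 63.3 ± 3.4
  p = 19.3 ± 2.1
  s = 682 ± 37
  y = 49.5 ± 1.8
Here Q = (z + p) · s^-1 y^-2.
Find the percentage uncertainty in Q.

Let u = z + p = 82.6. δu = √(δz² + δp²) = √(11.6 + 4.41) = 4.00, so δu/u = 0.0484.
Q is then a monomial in u, s, y:
δQ/Q = √((δu/u)² + (-1·δs/s)² + (-2·δy/y)²) = √(0.00234 + 0.00294 + 0.00529) = 0.103

10.3%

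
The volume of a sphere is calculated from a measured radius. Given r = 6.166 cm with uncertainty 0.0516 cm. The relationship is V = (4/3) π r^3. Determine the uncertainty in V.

V is a product of powers, so relative uncertainties combine in quadrature:
  (3·δr/r)² = (3×0.00837)² = 0.000630
δV/V = √(0.000630) = 0.0251
V = 982.0 cm^3, so δV = 0.0251 × 982.0 = 24.7 cm^3.

24.7 cm^3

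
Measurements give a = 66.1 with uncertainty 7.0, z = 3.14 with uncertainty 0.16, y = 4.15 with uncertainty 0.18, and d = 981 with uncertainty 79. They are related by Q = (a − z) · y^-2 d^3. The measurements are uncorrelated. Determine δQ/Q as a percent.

28.0%

Let u = a − z = 63.0. δu = √(δa² + δz²) = √(49.0 + 0.0256) = 7.00, so δu/u = 0.111.
Q is then a monomial in u, y, d:
δQ/Q = √((δu/u)² + (-2·δy/y)² + (3·δd/d)²) = √(0.0124 + 0.00753 + 0.0584) = 0.280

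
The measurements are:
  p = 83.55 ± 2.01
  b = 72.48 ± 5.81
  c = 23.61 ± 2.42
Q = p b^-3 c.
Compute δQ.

0.00136

Q is a product of powers, so relative uncertainties combine in quadrature:
  (1·δp/p)² = (1×0.0241)² = 0.000579;  (-3·δb/b)² = (-3×0.0802)² = 0.0578;  (1·δc/c)² = (1×0.102)² = 0.0105
δQ/Q = √(0.0689) = 0.263
Q = 0.005181, so δQ = 0.263 × 0.005181 = 0.00136.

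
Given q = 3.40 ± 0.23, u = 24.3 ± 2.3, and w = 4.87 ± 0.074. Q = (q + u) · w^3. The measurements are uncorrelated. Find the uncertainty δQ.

304

Let h = q + u = 27.7. δh = √(δq² + δu²) = √(0.0529 + 5.29) = 2.31, so δh/h = 0.0834.
Q is then a monomial in h, w:
δQ/Q = √((δh/h)² + (3·δw/w)²) = √(0.00696 + 0.00208) = 0.0951
Q = 3200, so δQ = 0.0951 × 3200 = 304.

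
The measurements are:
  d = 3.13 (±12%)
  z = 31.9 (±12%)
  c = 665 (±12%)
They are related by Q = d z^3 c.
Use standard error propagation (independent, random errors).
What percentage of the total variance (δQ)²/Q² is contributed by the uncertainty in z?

81.8%

(δQ/Q)² = (1·δd/d)² + (3·δz/z)² + (1·δc/c)²
  d term: (1×0.120)² = 0.0144
  z term: (3×0.120)² = 0.130
  c term: (1×0.120)² = 0.0144
Total = 0.158. Share from z = 0.130/0.158 = 0.818.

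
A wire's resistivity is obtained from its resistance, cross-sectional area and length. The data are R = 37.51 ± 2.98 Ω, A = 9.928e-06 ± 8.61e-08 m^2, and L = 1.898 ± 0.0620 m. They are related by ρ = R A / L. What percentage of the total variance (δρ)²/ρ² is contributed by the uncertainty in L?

(δρ/ρ)² = (1·δR/R)² + (1·δA/A)² + (-1·δL/L)²
  R term: (1×0.0794)² = 0.00631
  A term: (1×0.00867)² = 7.52e-05
  L term: (-1×0.0327)² = 0.00107
Total = 0.00745. Share from L = 0.00107/0.00745 = 0.143.

14.3%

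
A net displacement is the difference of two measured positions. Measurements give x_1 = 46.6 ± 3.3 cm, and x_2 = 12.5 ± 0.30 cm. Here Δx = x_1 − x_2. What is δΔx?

3.31 cm

Sums and differences: (δΔx)² = Σ (cᵢ δxᵢ)².
  (δx_1)² = 10.9;  (δx_2)² = 0.0900
δΔx = √(11.0) = 3.31 cm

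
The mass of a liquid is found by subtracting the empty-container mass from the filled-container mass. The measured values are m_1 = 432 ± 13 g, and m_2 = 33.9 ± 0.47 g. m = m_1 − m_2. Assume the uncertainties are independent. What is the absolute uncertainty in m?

Each term contributes (cᵢ δxᵢ)² to (δm)²:
  (δm_1)² = 169;  (δm_2)² = 0.221
δm = √(169) = 13.0 g

13.0 g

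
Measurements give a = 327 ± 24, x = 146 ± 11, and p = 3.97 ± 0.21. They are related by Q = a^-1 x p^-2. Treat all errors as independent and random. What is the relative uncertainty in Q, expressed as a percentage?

14.9%

Products/powers → add relative errors in quadrature, weighted by exponent:
  (-1·δa/a)² = (-1×0.0734)² = 0.00539;  (1·δx/x)² = (1×0.0753)² = 0.00568;  (-2·δp/p)² = (-2×0.0529)² = 0.0112
δQ/Q = √(0.0223) = 0.149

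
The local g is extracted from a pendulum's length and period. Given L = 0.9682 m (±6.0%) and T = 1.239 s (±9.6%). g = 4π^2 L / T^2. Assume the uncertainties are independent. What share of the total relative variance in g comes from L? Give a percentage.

8.90%

(δg/g)² = (1·δL/L)² + (-2·δT/T)²
  L term: (1×0.0600)² = 0.00360
  T term: (-2×0.0960)² = 0.0369
Total = 0.0405. Share from L = 0.00360/0.0405 = 0.0890.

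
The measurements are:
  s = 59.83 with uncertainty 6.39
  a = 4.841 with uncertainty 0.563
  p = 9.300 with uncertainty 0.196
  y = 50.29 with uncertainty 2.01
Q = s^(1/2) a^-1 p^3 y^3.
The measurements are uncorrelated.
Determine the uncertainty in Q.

3.05e+07

Each factor contributes (exponent × relative error)² to (δQ/Q)²:
  (½·δs/s)² = (0.5×0.107)² = 0.00285;  (-1·δa/a)² = (-1×0.116)² = 0.0135;  (3·δp/p)² = (3×0.0211)² = 0.00400;  (3·δy/y)² = (3×0.0400)² = 0.0144
δQ/Q = √(0.0348) = 0.186
Q = 1.635e+08, so δQ = 0.186 × 1.635e+08 = 3.05e+07.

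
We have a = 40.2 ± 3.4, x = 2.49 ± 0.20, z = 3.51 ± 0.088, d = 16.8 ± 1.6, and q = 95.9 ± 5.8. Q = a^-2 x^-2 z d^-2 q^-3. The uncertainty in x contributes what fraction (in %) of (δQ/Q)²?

20.8%

(δQ/Q)² = (-2·δa/a)² + (-2·δx/x)² + (1·δz/z)² + (-2·δd/d)² + (-3·δq/q)²
  a term: (-2×0.0846)² = 0.0286
  x term: (-2×0.0803)² = 0.0258
  z term: (1×0.0251)² = 0.000629
  d term: (-2×0.0952)² = 0.0363
  q term: (-3×0.0605)² = 0.0329
Total = 0.124. Share from x = 0.0258/0.124 = 0.208.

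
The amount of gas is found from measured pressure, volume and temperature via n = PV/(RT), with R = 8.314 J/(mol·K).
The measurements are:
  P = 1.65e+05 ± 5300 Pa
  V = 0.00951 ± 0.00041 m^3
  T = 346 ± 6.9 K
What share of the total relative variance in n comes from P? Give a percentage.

31.4%

(δn/n)² = (1·δP/P)² + (1·δV/V)² + (-1·δT/T)²
  P term: (1×0.0321)² = 0.00103
  V term: (1×0.0431)² = 0.00186
  T term: (-1×0.0199)² = 0.000398
Total = 0.00329. Share from P = 0.00103/0.00329 = 0.314.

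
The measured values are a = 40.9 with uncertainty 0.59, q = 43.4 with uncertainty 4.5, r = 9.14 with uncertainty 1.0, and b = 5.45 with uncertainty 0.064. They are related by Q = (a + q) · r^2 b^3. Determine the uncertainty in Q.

2.6e+05

Let u = a + q = 84.3. δu = √(δa² + δq²) = √(0.348 + 20.2) = 4.54, so δu/u = 0.0538.
Q is then a monomial in u, r, b:
δQ/Q = √((δu/u)² + (2·δr/r)² + (3·δb/b)²) = √(0.00290 + 0.0479 + 0.00124) = 0.228
Q = 1.14e+06, so δQ = 0.228 × 1.14e+06 = 2.6e+05.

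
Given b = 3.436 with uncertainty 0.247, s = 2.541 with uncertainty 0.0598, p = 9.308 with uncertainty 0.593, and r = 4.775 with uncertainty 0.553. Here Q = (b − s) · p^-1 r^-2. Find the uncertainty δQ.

Let u = b − s = 0.8950. δu = √(δb² + δs²) = √(0.0610 + 0.00358) = 0.254, so δu/u = 0.284.
Q is then a monomial in u, p, r:
δQ/Q = √((δu/u)² + (-1·δp/p)² + (-2·δr/r)²) = √(0.0806 + 0.00406 + 0.0536) = 0.372
Q = 0.004217, so δQ = 0.372 × 0.004217 = 0.00157.

0.00157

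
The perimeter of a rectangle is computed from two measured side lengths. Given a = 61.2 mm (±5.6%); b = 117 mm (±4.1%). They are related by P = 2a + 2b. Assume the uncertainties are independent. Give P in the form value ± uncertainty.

356 ± 11.8 mm

Sums and differences: (δP)² = Σ (cᵢ δxᵢ)².
  (2·δa)² = 47.0;  (2·δb)² = 92.0
δP = √(139) = 11.8 mm
P = 356 mm.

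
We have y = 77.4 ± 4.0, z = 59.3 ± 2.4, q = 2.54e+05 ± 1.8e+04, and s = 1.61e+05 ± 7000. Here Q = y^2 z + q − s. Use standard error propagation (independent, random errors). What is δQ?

43900

Let p = y^2·z = 3.55e+05. δp/p = √((2·δy/y)² + (1·δz/z)²) = √(0.0107 + 0.00164) = 0.111, so δp = 39400.
Q = p + q − s: δQ = √(δp² + δq² + δs²) = √(1.55e+09 + 3.24e+08 + 4.9e+07) = 43900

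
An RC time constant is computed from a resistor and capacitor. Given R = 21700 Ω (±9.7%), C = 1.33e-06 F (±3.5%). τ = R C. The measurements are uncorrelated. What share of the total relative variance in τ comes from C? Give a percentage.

11.5%

(δτ/τ)² = (1·δR/R)² + (1·δC/C)²
  R term: (1×0.0970)² = 0.00941
  C term: (1×0.0350)² = 0.00123
Total = 0.0106. Share from C = 0.00123/0.0106 = 0.115.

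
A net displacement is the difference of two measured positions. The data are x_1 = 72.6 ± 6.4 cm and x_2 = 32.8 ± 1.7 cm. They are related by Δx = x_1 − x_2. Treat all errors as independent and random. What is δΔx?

6.62 cm

For a sum/difference, combine absolute errors in quadrature:
  (δx_1)² = 41.0;  (δx_2)² = 2.89
δΔx = √(43.9) = 6.62 cm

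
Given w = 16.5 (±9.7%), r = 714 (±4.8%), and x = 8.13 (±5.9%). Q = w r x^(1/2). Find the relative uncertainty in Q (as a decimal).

0.112

Products/powers → add relative errors in quadrature, weighted by exponent:
  (1·δw/w)² = (1×0.0970)² = 0.00941;  (1·δr/r)² = (1×0.0480)² = 0.00230;  (½·δx/x)² = (0.5×0.0590)² = 0.000870
δQ/Q = √(0.0126) = 0.112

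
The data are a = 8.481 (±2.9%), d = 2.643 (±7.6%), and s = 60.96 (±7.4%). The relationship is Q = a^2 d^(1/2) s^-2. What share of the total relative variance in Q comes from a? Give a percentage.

12.6%

(δQ/Q)² = (2·δa/a)² + (½·δd/d)² + (-2·δs/s)²
  a term: (2×0.0290)² = 0.00336
  d term: (0.5×0.0760)² = 0.00144
  s term: (-2×0.0740)² = 0.0219
Total = 0.0267. Share from a = 0.00336/0.0267 = 0.126.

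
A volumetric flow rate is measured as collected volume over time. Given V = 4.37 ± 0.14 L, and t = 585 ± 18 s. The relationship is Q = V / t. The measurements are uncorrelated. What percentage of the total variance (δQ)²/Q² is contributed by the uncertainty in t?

(δQ/Q)² = (1·δV/V)² + (-1·δt/t)²
  V term: (1×0.0320)² = 0.00103
  t term: (-1×0.0308)² = 0.000947
Total = 0.00197. Share from t = 0.000947/0.00197 = 0.480.

48.0%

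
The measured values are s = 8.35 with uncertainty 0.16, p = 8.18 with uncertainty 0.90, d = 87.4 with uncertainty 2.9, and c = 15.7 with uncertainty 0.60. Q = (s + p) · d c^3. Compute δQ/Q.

Let u = s + p = 16.5. δu = √(δs² + δp²) = √(0.0256 + 0.810) = 0.914, so δu/u = 0.0553.
Q is then a monomial in u, d, c:
δQ/Q = √((δu/u)² + (1·δd/d)² + (3·δc/c)²) = √(0.00306 + 0.00110 + 0.0131) = 0.132

0.132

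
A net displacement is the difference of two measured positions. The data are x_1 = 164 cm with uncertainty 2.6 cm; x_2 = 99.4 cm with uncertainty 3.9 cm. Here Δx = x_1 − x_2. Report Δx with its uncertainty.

64.6 ± 4.69 cm

For a sum/difference, combine absolute errors in quadrature:
  (δx_1)² = 6.76;  (δx_2)² = 15.2
δΔx = √(22.0) = 4.69 cm
Δx = 64.6 cm.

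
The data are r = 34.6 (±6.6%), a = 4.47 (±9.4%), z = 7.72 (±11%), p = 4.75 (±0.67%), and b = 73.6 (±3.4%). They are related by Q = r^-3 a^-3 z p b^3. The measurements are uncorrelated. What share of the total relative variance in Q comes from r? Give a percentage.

27.7%

(δQ/Q)² = (-3·δr/r)² + (-3·δa/a)² + (1·δz/z)² + (1·δp/p)² + (3·δb/b)²
  r term: (-3×0.0660)² = 0.0392
  a term: (-3×0.0940)² = 0.0795
  z term: (1×0.110)² = 0.0121
  p term: (1×0.00670)² = 4.49e-05
  b term: (3×0.0340)² = 0.0104
Total = 0.141. Share from r = 0.0392/0.141 = 0.277.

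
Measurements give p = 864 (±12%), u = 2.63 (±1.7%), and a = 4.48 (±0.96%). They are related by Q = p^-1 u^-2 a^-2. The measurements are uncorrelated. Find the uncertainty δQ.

1.05e-06

Each factor contributes (exponent × relative error)² to (δQ/Q)²:
  (-1·δp/p)² = (-1×0.120)² = 0.0144;  (-2·δu/u)² = (-2×0.0170)² = 0.00116;  (-2·δa/a)² = (-2×0.00960)² = 0.000369
δQ/Q = √(0.0159) = 0.126
Q = 8.34e-06, so δQ = 0.126 × 8.34e-06 = 1.05e-06.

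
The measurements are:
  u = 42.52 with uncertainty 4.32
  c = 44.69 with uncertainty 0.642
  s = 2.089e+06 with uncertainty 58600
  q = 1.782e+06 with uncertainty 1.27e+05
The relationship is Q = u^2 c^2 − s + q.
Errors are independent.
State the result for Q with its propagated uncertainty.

(3.304 ± 0.754) × 10^6

Let p = u^2·c^2 = 3.611e+06. δp/p = √((2·δu/u)² + (2·δc/c)²) = √(0.0413 + 0.000825) = 0.205, so δp = 7.41e+05.
Q = p − s + q: δQ = √(δp² + δs² + δq²) = √(5.49e+11 + 3.43e+09 + 1.61e+10) = 7.54e+05
Q = 3.304e+06.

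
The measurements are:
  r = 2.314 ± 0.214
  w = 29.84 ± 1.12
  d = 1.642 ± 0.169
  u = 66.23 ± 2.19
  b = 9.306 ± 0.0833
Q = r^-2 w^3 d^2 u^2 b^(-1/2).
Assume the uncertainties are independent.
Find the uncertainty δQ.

Each factor contributes (exponent × relative error)² to (δQ/Q)²:
  (-2·δr/r)² = (-2×0.0925)² = 0.0342;  (3·δw/w)² = (3×0.0375)² = 0.0127;  (2·δd/d)² = (2×0.103)² = 0.0424;  (2·δu/u)² = (2×0.0331)² = 0.00437;  (−½·δb/b)² = (-0.5×0.00895)² = 2e-05
δQ/Q = √(0.0937) = 0.306
Q = 1.924e+07, so δQ = 0.306 × 1.924e+07 = 5.89e+06.

5.89e+06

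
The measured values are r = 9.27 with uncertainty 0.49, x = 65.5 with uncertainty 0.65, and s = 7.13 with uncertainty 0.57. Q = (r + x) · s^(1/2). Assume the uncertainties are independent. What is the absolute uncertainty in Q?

8.27

Let u = r + x = 74.8. δu = √(δr² + δx²) = √(0.240 + 0.423) = 0.814, so δu/u = 0.0109.
Q is then a monomial in u, s:
δQ/Q = √((δu/u)² + (½·δs/s)²) = √(0.000119 + 0.00160) = 0.0414
Q = 200, so δQ = 0.0414 × 200 = 8.27.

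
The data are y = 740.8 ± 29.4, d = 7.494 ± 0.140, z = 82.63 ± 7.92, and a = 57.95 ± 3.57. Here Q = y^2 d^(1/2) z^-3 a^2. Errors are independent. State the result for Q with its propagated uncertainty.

8942 ± 2890

Products/powers → add relative errors in quadrature, weighted by exponent:
  (2·δy/y)² = (2×0.0397)² = 0.00630;  (½·δd/d)² = (0.5×0.0187)² = 8.73e-05;  (-3·δz/z)² = (-3×0.0958)² = 0.0827;  (2·δa/a)² = (2×0.0616)² = 0.0152
δQ/Q = √(0.104) = 0.323
Q = 8942, so δQ = 0.323 × 8942 = 2890.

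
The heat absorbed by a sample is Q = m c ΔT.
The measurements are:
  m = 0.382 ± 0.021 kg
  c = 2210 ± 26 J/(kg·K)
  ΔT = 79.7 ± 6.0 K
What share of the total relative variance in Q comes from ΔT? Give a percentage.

64.2%

(δQ/Q)² = (1·δm/m)² + (1·δc/c)² + (1·δΔT/ΔT)²
  m term: (1×0.0550)² = 0.00302
  c term: (1×0.0118)² = 0.000138
  ΔT term: (1×0.0753)² = 0.00567
Total = 0.00883. Share from ΔT = 0.00567/0.00883 = 0.642.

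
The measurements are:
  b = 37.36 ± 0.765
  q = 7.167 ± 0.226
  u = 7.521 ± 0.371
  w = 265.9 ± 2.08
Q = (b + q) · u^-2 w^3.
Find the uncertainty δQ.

1.52e+06

Let h = b + q = 44.53. δh = √(δb² + δq²) = √(0.585 + 0.0511) = 0.798, so δh/h = 0.0179.
Q is then a monomial in h, u, w:
δQ/Q = √((δh/h)² + (-2·δu/u)² + (3·δw/w)²) = √(0.000321 + 0.00973 + 0.000551) = 0.103
Q = 1.48e+07, so δQ = 0.103 × 1.48e+07 = 1.52e+06.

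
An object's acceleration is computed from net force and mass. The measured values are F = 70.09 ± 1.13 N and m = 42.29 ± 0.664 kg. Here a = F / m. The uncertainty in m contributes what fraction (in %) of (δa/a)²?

(δa/a)² = (1·δF/F)² + (-1·δm/m)²
  F term: (1×0.0161)² = 0.000260
  m term: (-1×0.0157)² = 0.000247
Total = 0.000506. Share from m = 0.000247/0.000506 = 0.487.

48.7%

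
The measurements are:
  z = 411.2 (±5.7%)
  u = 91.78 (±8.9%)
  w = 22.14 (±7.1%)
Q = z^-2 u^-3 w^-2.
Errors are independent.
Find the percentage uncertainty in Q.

Q is a product of powers, so relative uncertainties combine in quadrature:
  (-2·δz/z)² = (-2×0.0570)² = 0.0130;  (-3·δu/u)² = (-3×0.0890)² = 0.0713;  (-2·δw/w)² = (-2×0.0710)² = 0.0202
δQ/Q = √(0.104) = 0.323

32.3%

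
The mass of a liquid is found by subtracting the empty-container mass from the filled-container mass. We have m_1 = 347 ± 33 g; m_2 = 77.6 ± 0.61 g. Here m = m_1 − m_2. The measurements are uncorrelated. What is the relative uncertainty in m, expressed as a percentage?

12.3%

Each term contributes (cᵢ δxᵢ)² to (δm)²:
  (δm_1)² = 1090;  (δm_2)² = 0.372
δm = √(1090) = 33.0 g
m = 269 g, so δm/m = 33.0/269 = 0.123.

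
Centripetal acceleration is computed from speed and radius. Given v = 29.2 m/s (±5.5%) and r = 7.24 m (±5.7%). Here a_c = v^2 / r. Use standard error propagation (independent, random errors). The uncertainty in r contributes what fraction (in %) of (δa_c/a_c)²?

21.2%

(δa_c/a_c)² = (2·δv/v)² + (-1·δr/r)²
  v term: (2×0.0550)² = 0.0121
  r term: (-1×0.0570)² = 0.00325
Total = 0.0153. Share from r = 0.00325/0.0153 = 0.212.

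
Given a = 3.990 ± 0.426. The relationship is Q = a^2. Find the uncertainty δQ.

Q ∝ a^2, so δQ/Q = |2| · δa/a = 2 × 0.107 = 0.214.
Q = 15.92, so δQ = 0.214 × 15.92 = 3.40.

3.40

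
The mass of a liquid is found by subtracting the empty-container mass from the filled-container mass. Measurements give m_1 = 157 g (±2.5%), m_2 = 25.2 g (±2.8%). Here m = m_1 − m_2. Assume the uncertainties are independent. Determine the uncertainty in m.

3.99 g

m is a linear combination, so absolute uncertainties add in quadrature:
  (δm_1)² = 15.4;  (δm_2)² = 0.498
δm = √(15.9) = 3.99 g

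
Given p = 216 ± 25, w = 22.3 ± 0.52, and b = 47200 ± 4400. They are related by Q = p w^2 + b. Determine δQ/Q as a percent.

9.12%

Let h = p·w^2 = 1.07e+05. δh/h = √((1·δp/p)² + (2·δw/w)²) = √(0.0134 + 0.00217) = 0.125, so δh = 13400.
Q = h + b: δQ = √(δh² + δb²) = √(1.8e+08 + 1.94e+07) = 14100
Q = 1.55e+05, so δQ/Q = 14100/1.55e+05 = 0.0912.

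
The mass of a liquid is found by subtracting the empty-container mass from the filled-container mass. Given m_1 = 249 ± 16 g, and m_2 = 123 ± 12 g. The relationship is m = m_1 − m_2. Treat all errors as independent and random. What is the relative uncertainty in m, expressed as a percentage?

15.9%

m is a linear combination, so absolute uncertainties add in quadrature:
  (δm_1)² = 256;  (δm_2)² = 144
δm = √(400) = 20.0 g
m = 126 g, so δm/m = 20.0/126 = 0.159.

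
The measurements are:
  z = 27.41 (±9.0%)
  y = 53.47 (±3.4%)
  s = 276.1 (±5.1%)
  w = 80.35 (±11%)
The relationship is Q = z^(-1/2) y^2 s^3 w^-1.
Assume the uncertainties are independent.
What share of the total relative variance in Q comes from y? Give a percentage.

11.0%

(δQ/Q)² = (−½·δz/z)² + (2·δy/y)² + (3·δs/s)² + (-1·δw/w)²
  z term: (-0.5×0.0900)² = 0.00202
  y term: (2×0.0340)² = 0.00462
  s term: (3×0.0510)² = 0.0234
  w term: (-1×0.110)² = 0.0121
Total = 0.0422. Share from y = 0.00462/0.0422 = 0.110.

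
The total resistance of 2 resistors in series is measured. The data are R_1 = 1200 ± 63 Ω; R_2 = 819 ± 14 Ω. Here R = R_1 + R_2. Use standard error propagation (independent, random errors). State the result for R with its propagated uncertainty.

For a sum/difference, combine absolute errors in quadrature:
  (δR_1)² = 3970;  (δR_2)² = 196
δR = √(4160) = 64.5 Ω
R = 2020 Ω.

2020 ± 64.5 Ω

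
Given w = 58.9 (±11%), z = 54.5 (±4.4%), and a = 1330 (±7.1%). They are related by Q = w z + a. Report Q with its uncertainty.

4540 ± 392

Let p = w·z = 3210. δp/p = √((1·δw/w)² + (1·δz/z)²) = √(0.0121 + 0.00194) = 0.118, so δp = 380.
Q = p + a: δQ = √(δp² + δa²) = √(1.45e+05 + 8920) = 392
Q = 4540.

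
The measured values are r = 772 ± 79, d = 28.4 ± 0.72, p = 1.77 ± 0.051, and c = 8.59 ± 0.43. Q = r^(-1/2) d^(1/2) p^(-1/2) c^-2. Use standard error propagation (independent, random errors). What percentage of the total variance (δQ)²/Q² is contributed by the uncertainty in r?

20.1%

(δQ/Q)² = (−½·δr/r)² + (½·δd/d)² + (−½·δp/p)² + (-2·δc/c)²
  r term: (-0.5×0.102)² = 0.00262
  d term: (0.5×0.0254)² = 0.000161
  p term: (-0.5×0.0288)² = 0.000208
  c term: (-2×0.0501)² = 0.0100
Total = 0.0130. Share from r = 0.00262/0.0130 = 0.201.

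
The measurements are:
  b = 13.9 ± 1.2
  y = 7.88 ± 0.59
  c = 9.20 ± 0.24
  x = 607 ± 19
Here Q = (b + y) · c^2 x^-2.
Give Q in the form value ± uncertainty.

0.00500 ± 0.000510

Let u = b + y = 21.8. δu = √(δb² + δy²) = √(1.44 + 0.348) = 1.34, so δu/u = 0.0614.
Q is then a monomial in u, c, x:
δQ/Q = √((δu/u)² + (2·δc/c)² + (-2·δx/x)²) = √(0.00377 + 0.00272 + 0.00392) = 0.102
Q = 0.00500, so δQ = 0.102 × 0.00500 = 0.000510.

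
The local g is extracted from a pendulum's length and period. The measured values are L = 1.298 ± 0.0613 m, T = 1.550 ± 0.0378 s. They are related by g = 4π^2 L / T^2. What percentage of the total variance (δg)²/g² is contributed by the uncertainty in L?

48.4%

(δg/g)² = (1·δL/L)² + (-2·δT/T)²
  L term: (1×0.0472)² = 0.00223
  T term: (-2×0.0244)² = 0.00238
Total = 0.00461. Share from L = 0.00223/0.00461 = 0.484.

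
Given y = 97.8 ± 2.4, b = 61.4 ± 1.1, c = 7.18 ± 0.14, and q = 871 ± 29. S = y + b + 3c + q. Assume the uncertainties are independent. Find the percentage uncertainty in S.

For a sum/difference, combine absolute errors in quadrature:
  (δy)² = 5.76;  (δb)² = 1.21;  (3·δc)² = 0.176;  (δq)² = 841
δS = √(848) = 29.1
S = 1050, so δS/S = 29.1/1050 = 0.0277.

2.77%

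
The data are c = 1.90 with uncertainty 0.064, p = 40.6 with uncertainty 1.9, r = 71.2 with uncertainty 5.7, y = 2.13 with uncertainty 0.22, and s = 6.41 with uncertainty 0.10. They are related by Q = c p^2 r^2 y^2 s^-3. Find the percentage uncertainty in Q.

28.4%

Each factor contributes (exponent × relative error)² to (δQ/Q)²:
  (1·δc/c)² = (1×0.0337)² = 0.00113;  (2·δp/p)² = (2×0.0468)² = 0.00876;  (2·δr/r)² = (2×0.0801)² = 0.0256;  (2·δy/y)² = (2×0.103)² = 0.0427;  (-3·δs/s)² = (-3×0.0156)² = 0.00219
δQ/Q = √(0.0804) = 0.284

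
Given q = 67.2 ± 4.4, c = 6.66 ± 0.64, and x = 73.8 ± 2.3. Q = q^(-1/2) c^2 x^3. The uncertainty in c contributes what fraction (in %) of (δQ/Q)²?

79.0%

(δQ/Q)² = (−½·δq/q)² + (2·δc/c)² + (3·δx/x)²
  q term: (-0.5×0.0655)² = 0.00107
  c term: (2×0.0961)² = 0.0369
  x term: (3×0.0312)² = 0.00874
Total = 0.0468. Share from c = 0.0369/0.0468 = 0.790.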